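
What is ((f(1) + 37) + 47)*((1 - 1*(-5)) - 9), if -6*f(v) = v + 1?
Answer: -251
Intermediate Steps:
f(v) = -⅙ - v/6 (f(v) = -(v + 1)/6 = -(1 + v)/6 = -⅙ - v/6)
((f(1) + 37) + 47)*((1 - 1*(-5)) - 9) = (((-⅙ - ⅙*1) + 37) + 47)*((1 - 1*(-5)) - 9) = (((-⅙ - ⅙) + 37) + 47)*((1 + 5) - 9) = ((-⅓ + 37) + 47)*(6 - 9) = (110/3 + 47)*(-3) = (251/3)*(-3) = -251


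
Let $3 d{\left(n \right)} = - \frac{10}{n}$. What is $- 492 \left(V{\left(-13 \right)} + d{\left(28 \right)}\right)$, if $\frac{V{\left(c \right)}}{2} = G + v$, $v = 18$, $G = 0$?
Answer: $- \frac{123574}{7} \approx -17653.0$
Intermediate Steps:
$V{\left(c \right)} = 36$ ($V{\left(c \right)} = 2 \left(0 + 18\right) = 2 \cdot 18 = 36$)
$d{\left(n \right)} = - \frac{10}{3 n}$ ($d{\left(n \right)} = \frac{\left(-10\right) \frac{1}{n}}{3} = - \frac{10}{3 n}$)
$- 492 \left(V{\left(-13 \right)} + d{\left(28 \right)}\right) = - 492 \left(36 - \frac{10}{3 \cdot 28}\right) = - 492 \left(36 - \frac{5}{42}\right) = \left(-492\right) \frac{1507}{42} = - \frac{123574}{7}$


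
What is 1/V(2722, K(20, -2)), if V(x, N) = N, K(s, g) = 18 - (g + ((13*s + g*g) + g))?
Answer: -1/242 ≈ -0.0041322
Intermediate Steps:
K(s, g) = 18 - g² - 13*s - 2*g (K(s, g) = 18 - (g + ((13*s + g²) + g)) = 18 - (g + ((g² + 13*s) + g)) = 18 - (g + (g + g² + 13*s)) = 18 - (g² + 2*g + 13*s) = 18 + (-g² - 13*s - 2*g) = 18 - g² - 13*s - 2*g)
1/V(2722, K(20, -2)) = 1/(18 - 1*(-2)² - 13*20 - 2*(-2)) = 1/(18 - 1*4 - 260 + 4) = 1/(18 - 4 - 260 + 4) = 1/(-242) = -1/242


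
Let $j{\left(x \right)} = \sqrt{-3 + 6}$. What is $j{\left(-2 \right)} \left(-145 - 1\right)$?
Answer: $- 146 \sqrt{3} \approx -252.88$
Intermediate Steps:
$j{\left(x \right)} = \sqrt{3}$
$j{\left(-2 \right)} \left(-145 - 1\right) = \sqrt{3} \left(-145 - 1\right) = \sqrt{3} \left(-146\right) = - 146 \sqrt{3}$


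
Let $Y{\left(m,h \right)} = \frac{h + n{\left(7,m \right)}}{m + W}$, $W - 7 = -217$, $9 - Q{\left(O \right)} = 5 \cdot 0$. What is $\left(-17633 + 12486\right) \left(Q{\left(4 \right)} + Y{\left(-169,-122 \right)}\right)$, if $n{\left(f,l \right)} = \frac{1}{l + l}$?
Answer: $- \frac{6146315785}{128102} \approx -47980.0$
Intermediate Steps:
$Q{\left(O \right)} = 9$ ($Q{\left(O \right)} = 9 - 5 \cdot 0 = 9 - 0 = 9 + 0 = 9$)
$n{\left(f,l \right)} = \frac{1}{2 l}$
$W = -210$ ($W = 7 - 217 = -210$)
$Y{\left(m,h \right)} = \frac{h + \frac{1}{2 m}}{-210 + m}$ ($Y{\left(m,h \right)} = \frac{h + \frac{1}{2 m}}{m - 210} = \frac{h + \frac{1}{2 m}}{-210 + m}$)
$\left(-17633 + 12486\right) \left(Q{\left(4 \right)} + Y{\left(-169,-122 \right)}\right) = \left(-17633 + 12486\right) \left(9 + \frac{\frac{1}{2} - -20618}{\left(-169\right) \left(-210 - 169\right)}\right) = - 5147 \left(9 - \frac{\frac{1}{2} + 20618}{169 \left(-379\right)}\right) = - 5147 \left(9 - \left(- \frac{1}{64051}\right) \frac{41237}{2}\right) = - 5147 \left(9 + \frac{41237}{128102}\right) = \left(-5147\right) \frac{1194155}{128102} = - \frac{6146315785}{128102}$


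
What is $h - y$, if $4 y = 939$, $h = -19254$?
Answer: $- \frac{77955}{4} \approx -19489.0$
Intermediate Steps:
$y = \frac{939}{4}$ ($y = \frac{1}{4} \cdot 939 = \frac{939}{4} \approx 234.75$)
$h - y = -19254 - \frac{939}{4} = - \frac{77955}{4}$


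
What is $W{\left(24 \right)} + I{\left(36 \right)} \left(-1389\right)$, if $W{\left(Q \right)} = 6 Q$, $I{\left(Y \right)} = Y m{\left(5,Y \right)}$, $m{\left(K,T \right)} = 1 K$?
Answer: $-249876$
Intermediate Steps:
$m{\left(K,T \right)} = K$
$I{\left(Y \right)} = 5 Y$ ($I{\left(Y \right)} = Y 5 = 5 Y$)
$W{\left(24 \right)} + I{\left(36 \right)} \left(-1389\right) = 6 \cdot 24 + 5 \cdot 36 \left(-1389\right) = 144 + 180 \left(-1389\right) = 144 - 250020 = -249876$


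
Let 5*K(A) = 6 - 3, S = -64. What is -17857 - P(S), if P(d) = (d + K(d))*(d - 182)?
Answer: -167267/5 ≈ -33453.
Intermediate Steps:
K(A) = ⅗ (K(A) = (6 - 3)/5 = (⅕)*3 = ⅗)
P(d) = (-182 + d)*(⅗ + d) (P(d) = (d + ⅗)*(d - 182) = (⅗ + d)*(-182 + d) = (-182 + d)*(⅗ + d))
-17857 - P(S) = -17857 - (-546/5 + (-64)² - 907/5*(-64)) = -17857 - (-546/5 + 4096 + 58048/5) = -17857 - 1*77982/5 = -17857 - 77982/5 = -167267/5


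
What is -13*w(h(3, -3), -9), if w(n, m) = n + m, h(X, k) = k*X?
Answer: 234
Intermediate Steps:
h(X, k) = X*k
w(n, m) = m + n
-13*w(h(3, -3), -9) = -13*(-9 + 3*(-3)) = -13*(-9 - 9) = -13*(-18) = 234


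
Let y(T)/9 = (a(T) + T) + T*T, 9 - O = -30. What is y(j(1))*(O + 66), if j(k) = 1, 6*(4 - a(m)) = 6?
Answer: 4725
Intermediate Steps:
O = 39 (O = 9 - 1*(-30) = 9 + 30 = 39)
a(m) = 3 (a(m) = 4 - 1/6*6 = 4 - 1 = 3)
y(T) = 27 + 9*T + 9*T**2 (y(T) = 9*((3 + T) + T*T) = 9*((3 + T) + T**2) = 9*(3 + T + T**2) = 27 + 9*T + 9*T**2)
y(j(1))*(O + 66) = (27 + 9*1 + 9*1**2)*(39 + 66) = (27 + 9 + 9*1)*105 = (27 + 9 + 9)*105 = 45*105 = 4725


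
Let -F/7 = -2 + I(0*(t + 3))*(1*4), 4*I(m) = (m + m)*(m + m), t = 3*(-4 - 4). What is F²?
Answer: 196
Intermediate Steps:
t = -24 (t = 3*(-8) = -24)
I(m) = m² (I(m) = ((m + m)*(m + m))/4 = ((2*m)*(2*m))/4 = (4*m²)/4 = m²)
F = 14 (F = -7*(-2 + (0*(-24 + 3))²*(1*4)) = -7*(-2 + (0*(-21))²*4) = -7*(-2 + 0²*4) = -7*(-2 + 0*4) = -7*(-2 + 0) = -7*(-2) = 14)
F² = 14² = 196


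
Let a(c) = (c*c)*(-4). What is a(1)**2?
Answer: 16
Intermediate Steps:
a(c) = -4*c**2 (a(c) = c**2*(-4) = -4*c**2)
a(1)**2 = (-4*1**2)**2 = (-4*1)**2 = (-4)**2 = 16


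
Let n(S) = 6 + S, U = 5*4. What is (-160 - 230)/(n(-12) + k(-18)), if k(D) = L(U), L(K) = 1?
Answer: 78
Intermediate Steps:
U = 20
k(D) = 1
(-160 - 230)/(n(-12) + k(-18)) = (-160 - 230)/((6 - 12) + 1) = -390/(-6 + 1) = -390/(-5) = -390*(-⅕) = 78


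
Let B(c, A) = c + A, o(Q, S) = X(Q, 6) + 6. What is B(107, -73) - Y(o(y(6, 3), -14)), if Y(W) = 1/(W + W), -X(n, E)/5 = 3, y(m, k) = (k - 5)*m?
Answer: 613/18 ≈ 34.056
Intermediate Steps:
y(m, k) = m*(-5 + k) (y(m, k) = (-5 + k)*m = m*(-5 + k))
X(n, E) = -15 (X(n, E) = -5*3 = -15)
o(Q, S) = -9 (o(Q, S) = -15 + 6 = -9)
Y(W) = 1/(2*W)
B(c, A) = A + c
B(107, -73) - Y(o(y(6, 3), -14)) = (-73 + 107) - 1/(2*(-9)) = 34 - (-1)/(2*9) = 34 - 1*(-1/18) = 34 + 1/18 = 613/18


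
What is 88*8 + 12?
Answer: 716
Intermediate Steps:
88*8 + 12 = 704 + 12 = 716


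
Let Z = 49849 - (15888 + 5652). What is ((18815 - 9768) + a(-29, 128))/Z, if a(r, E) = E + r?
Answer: 9146/28309 ≈ 0.32308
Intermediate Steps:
Z = 28309 (Z = 49849 - 1*21540 = 49849 - 21540 = 28309)
((18815 - 9768) + a(-29, 128))/Z = ((18815 - 9768) + (128 - 29))/28309 = (9047 + 99)*(1/28309) = 9146*(1/28309) = 9146/28309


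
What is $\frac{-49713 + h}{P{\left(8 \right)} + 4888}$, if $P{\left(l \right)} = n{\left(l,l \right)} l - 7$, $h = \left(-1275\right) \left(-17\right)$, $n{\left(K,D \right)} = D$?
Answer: $- \frac{28038}{4945} \approx -5.67$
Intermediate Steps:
$h = 21675$
$P{\left(l \right)} = -7 + l^{2}$ ($P{\left(l \right)} = l l - 7 = l^{2} - 7 = -7 + l^{2}$)
$\frac{-49713 + h}{P{\left(8 \right)} + 4888} = \frac{-49713 + 21675}{\left(-7 + 8^{2}\right) + 4888} = - \frac{28038}{\left(-7 + 64\right) + 4888} = - \frac{28038}{57 + 4888} = - \frac{28038}{4945}$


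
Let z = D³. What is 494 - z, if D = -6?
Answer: 710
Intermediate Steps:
z = -216 (z = (-6)³ = -216)
494 - z = 494 - 1*(-216) = 494 + 216 = 710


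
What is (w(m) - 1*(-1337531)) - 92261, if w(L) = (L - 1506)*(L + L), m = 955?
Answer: 192860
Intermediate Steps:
w(L) = 2*L*(-1506 + L) (w(L) = (-1506 + L)*(2*L) = 2*L*(-1506 + L))
(w(m) - 1*(-1337531)) - 92261 = (2*955*(-1506 + 955) - 1*(-1337531)) - 92261 = (2*955*(-551) + 1337531) - 92261 = (-1052410 + 1337531) - 92261 = 285121 - 92261 = 192860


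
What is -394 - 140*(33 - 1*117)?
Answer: 11366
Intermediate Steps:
-394 - 140*(33 - 1*117) = -394 - 140*(33 - 117) = -394 - 140*(-84) = -394 + 11760 = 11366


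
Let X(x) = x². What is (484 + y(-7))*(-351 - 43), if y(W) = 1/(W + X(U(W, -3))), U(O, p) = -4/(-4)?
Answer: -571891/3 ≈ -1.9063e+5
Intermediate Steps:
U(O, p) = 1 (U(O, p) = -4*(-¼) = 1)
y(W) = 1/(1 + W) (y(W) = 1/(W + 1²) = 1/(W + 1) = 1/(1 + W))
(484 + y(-7))*(-351 - 43) = (484 + 1/(1 - 7))*(-351 - 43) = (484 + 1/(-6))*(-394) = (484 - ⅙)*(-394) = (2903/6)*(-394) = -571891/3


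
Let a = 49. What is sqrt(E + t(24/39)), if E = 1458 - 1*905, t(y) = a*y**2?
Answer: sqrt(96593)/13 ≈ 23.907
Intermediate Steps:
t(y) = 49*y**2
E = 553 (E = 1458 - 905 = 553)
sqrt(E + t(24/39)) = sqrt(553 + 49*(24/39)**2) = sqrt(553 + 49*(24*(1/39))**2) = sqrt(553 + 49*(8/13)**2) = sqrt(553 + 49*(64/169)) = sqrt(553 + 3136/169) = sqrt(96593/169) = sqrt(96593)/13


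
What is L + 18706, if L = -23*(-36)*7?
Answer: 24502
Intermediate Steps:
L = 5796 (L = 828*7 = 5796)
L + 18706 = 5796 + 18706 = 24502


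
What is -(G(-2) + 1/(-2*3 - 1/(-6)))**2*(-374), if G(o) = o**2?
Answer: 6715544/1225 ≈ 5482.1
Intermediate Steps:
-(G(-2) + 1/(-2*3 - 1/(-6)))**2*(-374) = -((-2)**2 + 1/(-2*3 - 1/(-6)))**2*(-374) = -(4 + 1/(-6 - 1*(-1/6)))**2*(-374) = -(4 + 1/(-6 + 1/6))**2*(-374) = -(4 + 1/(-35/6))**2*(-374) = -(4 - 6/35)**2*(-374) = -(134/35)**2*(-374) = -1*17956/1225*(-374) = -17956/1225*(-374) = 6715544/1225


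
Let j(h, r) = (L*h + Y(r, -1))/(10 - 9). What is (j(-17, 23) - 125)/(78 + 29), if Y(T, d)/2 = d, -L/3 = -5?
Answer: -382/107 ≈ -3.5701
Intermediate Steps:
L = 15 (L = -3*(-5) = 15)
Y(T, d) = 2*d
j(h, r) = -2 + 15*h (j(h, r) = (15*h + 2*(-1))/(10 - 9) = (15*h - 2)/1 = (-2 + 15*h)*1 = -2 + 15*h)
(j(-17, 23) - 125)/(78 + 29) = ((-2 + 15*(-17)) - 125)/(78 + 29) = ((-2 - 255) - 125)/107 = (-257 - 125)*(1/107) = -382*1/107 = -382/107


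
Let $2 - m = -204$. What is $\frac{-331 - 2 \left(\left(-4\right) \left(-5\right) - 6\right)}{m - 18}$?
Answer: $- \frac{359}{188} \approx -1.9096$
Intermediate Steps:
$m = 206$ ($m = 2 - -204 = 2 + 204 = 206$)
$\frac{-331 - 2 \left(\left(-4\right) \left(-5\right) - 6\right)}{m - 18} = \frac{-331 - 2 \left(\left(-4\right) \left(-5\right) - 6\right)}{206 - 18} = \frac{-331 - 2 \left(20 - 6\right)}{188} = \left(-331 - 28\right) \frac{1}{188} = \left(-359\right) \frac{1}{188} = - \frac{359}{188}$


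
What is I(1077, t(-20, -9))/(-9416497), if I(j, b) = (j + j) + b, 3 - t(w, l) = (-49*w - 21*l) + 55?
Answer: -933/9416497 ≈ -9.9081e-5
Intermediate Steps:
t(w, l) = -52 + 21*l + 49*w (t(w, l) = 3 - ((-49*w - 21*l) + 55) = 3 - (55 - 49*w - 21*l) = 3 + (-55 + 21*l + 49*w) = -52 + 21*l + 49*w)
I(j, b) = b + 2*j (I(j, b) = 2*j + b = b + 2*j)
I(1077, t(-20, -9))/(-9416497) = ((-52 + 21*(-9) + 49*(-20)) + 2*1077)/(-9416497) = ((-52 - 189 - 980) + 2154)*(-1/9416497) = (-1221 + 2154)*(-1/9416497) = 933*(-1/9416497) = -933/9416497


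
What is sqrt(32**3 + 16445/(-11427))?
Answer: sqrt(25316788353)/879 ≈ 181.02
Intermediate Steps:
sqrt(32**3 + 16445/(-11427)) = sqrt(32768 + 16445*(-1/11427)) = sqrt(32768 - 1265/879) = sqrt(28801807/879) = sqrt(25316788353)/879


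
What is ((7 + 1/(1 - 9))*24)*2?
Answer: 330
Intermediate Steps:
((7 + 1/(1 - 9))*24)*2 = ((7 + 1/(-8))*24)*2 = ((7 - 1/8)*24)*2 = ((55/8)*24)*2 = 165*2 = 330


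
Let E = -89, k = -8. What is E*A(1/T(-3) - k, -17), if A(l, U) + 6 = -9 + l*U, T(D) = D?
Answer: 38804/3 ≈ 12935.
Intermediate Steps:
A(l, U) = -15 + U*l (A(l, U) = -6 + (-9 + l*U) = -6 + (-9 + U*l) = -15 + U*l)
E*A(1/T(-3) - k, -17) = -89*(-15 - 17*(1/(-3) - 1*(-8))) = -89*(-15 - 17*(-⅓ + 8)) = -89*(-15 - 17*23/3) = -89*(-15 - 391/3) = -89*(-436/3) = 38804/3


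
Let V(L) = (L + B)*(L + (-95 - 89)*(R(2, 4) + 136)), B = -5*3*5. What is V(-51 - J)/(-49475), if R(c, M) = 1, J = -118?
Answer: -201128/49475 ≈ -4.0652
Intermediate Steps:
B = -75 (B = -15*5 = -75)
V(L) = (-25208 + L)*(-75 + L) (V(L) = (L - 75)*(L + (-95 - 89)*(1 + 136)) = (-75 + L)*(L - 184*137) = (-75 + L)*(L - 25208) = (-75 + L)*(-25208 + L) = (-25208 + L)*(-75 + L))
V(-51 - J)/(-49475) = (1890600 + (-51 - 1*(-118))² - 25283*(-51 - 1*(-118)))/(-49475) = (1890600 + (-51 + 118)² - 25283*(-51 + 118))*(-1/49475) = (1890600 + 67² - 25283*67)*(-1/49475) = (1890600 + 4489 - 1693961)*(-1/49475) = 201128*(-1/49475) = -201128/49475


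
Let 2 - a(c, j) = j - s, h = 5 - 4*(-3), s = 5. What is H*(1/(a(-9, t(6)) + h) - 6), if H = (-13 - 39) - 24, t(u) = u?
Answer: 4066/9 ≈ 451.78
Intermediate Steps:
h = 17 (h = 5 + 12 = 17)
a(c, j) = 7 - j (a(c, j) = 2 - (j - 1*5) = 2 - (j - 5) = 2 - (-5 + j) = 2 + (5 - j) = 7 - j)
H = -76 (H = -52 - 24 = -76)
H*(1/(a(-9, t(6)) + h) - 6) = -76*(1/((7 - 1*6) + 17) - 6) = -76*(1/((7 - 6) + 17) - 6) = -76*(1/(1 + 17) - 6) = -76*(1/18 - 6) = -76*(-107/18) = 4066/9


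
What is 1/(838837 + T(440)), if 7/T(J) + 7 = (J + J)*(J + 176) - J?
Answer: 541633/454341800828 ≈ 1.1921e-6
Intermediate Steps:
T(J) = 7/(-7 - J + 2*J*(176 + J)) (T(J) = 7/(-7 + ((J + J)*(J + 176) - J)) = 7/(-7 + ((2*J)*(176 + J) - J)) = 7/(-7 + (2*J*(176 + J) - J)) = 7/(-7 + (-J + 2*J*(176 + J))) = 7/(-7 - J + 2*J*(176 + J)))
1/(838837 + T(440)) = 1/(838837 + 7/(-7 + 2*440² + 351*440)) = 1/(838837 + 7/(-7 + 2*193600 + 154440)) = 1/(838837 + 7/(-7 + 387200 + 154440)) = 1/(838837 + 7/541633) = 1/(454341800828/541633) = 541633/454341800828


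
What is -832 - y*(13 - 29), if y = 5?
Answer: -752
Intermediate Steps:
-832 - y*(13 - 29) = -832 - 5*(13 - 29) = -832 - 5*(-16) = -832 - 1*(-80) = -832 + 80 = -752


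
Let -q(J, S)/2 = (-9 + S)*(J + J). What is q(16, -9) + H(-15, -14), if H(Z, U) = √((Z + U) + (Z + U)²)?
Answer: 1152 + 2*√203 ≈ 1180.5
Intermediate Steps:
q(J, S) = -4*J*(-9 + S) (q(J, S) = -2*(-9 + S)*(J + J) = -2*(-9 + S)*2*J = -4*J*(-9 + S))
H(Z, U) = √(U + Z + (U + Z)²) (H(Z, U) = √((U + Z) + (U + Z)²) = √(U + Z + (U + Z)²))
q(16, -9) + H(-15, -14) = 4*16*(9 - 1*(-9)) + √(-14 - 15 + (-14 - 15)²) = 4*16*(9 + 9) + √(-14 - 15 + (-29)²) = 4*16*18 + √(-14 - 15 + 841) = 1152 + √812 = 1152 + 2*√203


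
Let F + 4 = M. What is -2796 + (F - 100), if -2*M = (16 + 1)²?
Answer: -6089/2 ≈ -3044.5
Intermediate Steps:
M = -289/2 (M = -(16 + 1)²/2 = -½*17² = -½*289 = -289/2 ≈ -144.50)
F = -297/2 (F = -4 - 289/2 = -297/2 ≈ -148.50)
-2796 + (F - 100) = -2796 + (-297/2 - 100) = -2796 - 497/2 = -6089/2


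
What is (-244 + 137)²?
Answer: 11449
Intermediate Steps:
(-244 + 137)² = (-107)² = 11449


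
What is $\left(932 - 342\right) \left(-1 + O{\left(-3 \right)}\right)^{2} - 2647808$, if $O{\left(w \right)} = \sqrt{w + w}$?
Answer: $-2650758 - 1180 i \sqrt{6} \approx -2.6508 \cdot 10^{6} - 2890.4 i$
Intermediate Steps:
$O{\left(w \right)} = \sqrt{2} \sqrt{w}$ ($O{\left(w \right)} = \sqrt{2 w} = \sqrt{2} \sqrt{w}$)
$\left(932 - 342\right) \left(-1 + O{\left(-3 \right)}\right)^{2} - 2647808 = \left(932 - 342\right) \left(-1 + \sqrt{2} \sqrt{-3}\right)^{2} - 2647808 = 590 \left(-1 + \sqrt{2} i \sqrt{3}\right)^{2} - 2647808 = 590 \left(-1 + i \sqrt{6}\right)^{2} - 2647808 = -2647808 + 590 \left(-1 + i \sqrt{6}\right)^{2}$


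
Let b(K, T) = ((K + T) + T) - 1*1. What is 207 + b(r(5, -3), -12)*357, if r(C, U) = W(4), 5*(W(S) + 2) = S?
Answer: -45732/5 ≈ -9146.4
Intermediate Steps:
W(S) = -2 + S/5
r(C, U) = -6/5 (r(C, U) = -2 + (⅕)*4 = -2 + ⅘ = -6/5)
b(K, T) = -1 + K + 2*T (b(K, T) = (K + 2*T) - 1 = -1 + K + 2*T)
207 + b(r(5, -3), -12)*357 = 207 + (-1 - 6/5 + 2*(-12))*357 = 207 + (-1 - 6/5 - 24)*357 = 207 - 131/5*357 = 207 - 46767/5 = -45732/5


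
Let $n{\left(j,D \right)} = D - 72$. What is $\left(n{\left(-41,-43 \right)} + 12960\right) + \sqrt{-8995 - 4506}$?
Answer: $12845 + i \sqrt{13501} \approx 12845.0 + 116.19 i$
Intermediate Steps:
$n{\left(j,D \right)} = -72 + D$ ($n{\left(j,D \right)} = D - 72 = -72 + D$)
$\left(n{\left(-41,-43 \right)} + 12960\right) + \sqrt{-8995 - 4506} = \left(\left(-72 - 43\right) + 12960\right) + \sqrt{-8995 - 4506} = \left(-115 + 12960\right) + \sqrt{-13501} = 12845 + i \sqrt{13501}$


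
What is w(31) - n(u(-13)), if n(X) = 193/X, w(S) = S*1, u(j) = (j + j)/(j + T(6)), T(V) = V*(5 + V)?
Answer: 11035/26 ≈ 424.42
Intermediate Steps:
u(j) = 2*j/(66 + j) (u(j) = (j + j)/(j + 6*(5 + 6)) = (2*j)/(j + 6*11) = (2*j)/(j + 66) = (2*j)/(66 + j) = 2*j/(66 + j))
w(S) = S
w(31) - n(u(-13)) = 31 - 193/(2*(-13)/(66 - 13)) = 31 - 193/(2*(-13)/53) = 31 - 193/(2*(-13)*(1/53)) = 31 - 193/(-26/53) = 31 - 193*(-53)/26 = 31 - 1*(-10229/26) = 31 + 10229/26 = 11035/26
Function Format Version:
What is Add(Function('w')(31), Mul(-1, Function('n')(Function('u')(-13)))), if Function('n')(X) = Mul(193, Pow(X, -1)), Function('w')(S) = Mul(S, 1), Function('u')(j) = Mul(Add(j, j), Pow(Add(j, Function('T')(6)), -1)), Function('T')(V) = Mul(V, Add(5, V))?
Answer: Rational(11035, 26) ≈ 424.42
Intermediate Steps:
Function('u')(j) = Mul(2, j, Pow(Add(66, j), -1)) (Function('u')(j) = Mul(Add(j, j), Pow(Add(j, Mul(6, Add(5, 6))), -1)) = Mul(Mul(2, j), Pow(Add(j, Mul(6, 11)), -1)) = Mul(Mul(2, j), Pow(Add(j, 66), -1)) = Mul(Mul(2, j), Pow(Add(66, j), -1)) = Mul(2, j, Pow(Add(66, j), -1)))
Function('w')(S) = S
Add(Function('w')(31), Mul(-1, Function('n')(Function('u')(-13)))) = Add(31, Mul(-1, Mul(193, Pow(Mul(2, -13, Pow(Add(66, -13), -1)), -1)))) = Add(31, Mul(-1, Mul(193, Pow(Mul(2, -13, Pow(53, -1)), -1)))) = Add(31, Mul(-1, Mul(193, Pow(Mul(2, -13, Rational(1, 53)), -1)))) = Add(31, Mul(-1, Mul(193, Pow(Rational(-26, 53), -1)))) = Add(31, Mul(-1, Mul(193, Rational(-53, 26)))) = Add(31, Mul(-1, Rational(-10229, 26))) = Add(31, Rational(10229, 26)) = Rational(11035, 26)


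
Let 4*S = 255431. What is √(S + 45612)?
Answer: 13*√2591/2 ≈ 330.86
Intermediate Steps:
S = 255431/4 (S = (¼)*255431 = 255431/4 ≈ 63858.)
√(S + 45612) = √(255431/4 + 45612) = √(437879/4) = 13*√2591/2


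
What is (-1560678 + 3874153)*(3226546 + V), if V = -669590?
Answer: 5915453782100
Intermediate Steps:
(-1560678 + 3874153)*(3226546 + V) = (-1560678 + 3874153)*(3226546 - 669590) = 2313475*2556956 = 5915453782100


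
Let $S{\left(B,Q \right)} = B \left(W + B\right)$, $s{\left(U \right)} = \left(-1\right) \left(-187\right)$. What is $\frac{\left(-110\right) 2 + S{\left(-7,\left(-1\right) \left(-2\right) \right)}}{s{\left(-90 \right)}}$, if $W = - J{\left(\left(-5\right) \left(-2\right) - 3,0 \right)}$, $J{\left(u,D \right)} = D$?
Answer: $- \frac{171}{187} \approx -0.91444$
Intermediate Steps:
$s{\left(U \right)} = 187$
$W = 0$ ($W = \left(-1\right) 0 = 0$)
$S{\left(B,Q \right)} = B^{2}$ ($S{\left(B,Q \right)} = B \left(0 + B\right) = B B = B^{2}$)
$\frac{\left(-110\right) 2 + S{\left(-7,\left(-1\right) \left(-2\right) \right)}}{s{\left(-90 \right)}} = \frac{\left(-110\right) 2 + \left(-7\right)^{2}}{187} = \left(-220 + 49\right) \frac{1}{187} = \left(-171\right) \frac{1}{187} = - \frac{171}{187}$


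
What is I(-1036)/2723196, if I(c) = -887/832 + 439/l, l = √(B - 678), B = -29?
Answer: -887/2265699072 - 439*I*√707/1925299572 ≈ -3.9149e-7 - 6.0628e-6*I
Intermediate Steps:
l = I*√707 (l = √(-29 - 678) = √(-707) = I*√707 ≈ 26.589*I)
I(c) = -887/832 - 439*I*√707/707 (I(c) = -887/832 + 439/((I*√707)) = -887*1/832 + 439*(-I*√707/707) = -887/832 - 439*I*√707/707)
I(-1036)/2723196 = (-887/832 - 439*I*√707/707)/2723196 = (-887/832 - 439*I*√707/707)*(1/2723196) = -887/2265699072 - 439*I*√707/1925299572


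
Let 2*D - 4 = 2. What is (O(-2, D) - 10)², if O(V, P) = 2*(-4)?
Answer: 324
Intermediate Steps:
D = 3 (D = 2 + (½)*2 = 2 + 1 = 3)
O(V, P) = -8
(O(-2, D) - 10)² = (-8 - 10)² = (-18)² = 324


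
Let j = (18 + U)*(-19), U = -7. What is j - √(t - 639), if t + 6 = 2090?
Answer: -209 - 17*√5 ≈ -247.01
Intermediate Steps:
t = 2084 (t = -6 + 2090 = 2084)
j = -209 (j = (18 - 7)*(-19) = 11*(-19) = -209)
j - √(t - 639) = -209 - √(2084 - 639) = -209 - √1445 = -209 - 17*√5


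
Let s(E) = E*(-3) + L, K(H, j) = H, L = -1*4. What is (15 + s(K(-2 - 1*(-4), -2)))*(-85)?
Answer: -425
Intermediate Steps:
L = -4
s(E) = -4 - 3*E (s(E) = E*(-3) - 4 = -3*E - 4 = -4 - 3*E)
(15 + s(K(-2 - 1*(-4), -2)))*(-85) = (15 + (-4 - 3*(-2 - 1*(-4))))*(-85) = (15 + (-4 - 3*(-2 + 4)))*(-85) = (15 + (-4 - 3*2))*(-85) = (15 + (-4 - 6))*(-85) = (15 - 10)*(-85) = 5*(-85) = -425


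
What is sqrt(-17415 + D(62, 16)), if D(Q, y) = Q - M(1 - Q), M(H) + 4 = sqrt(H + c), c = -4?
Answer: sqrt(-17349 - I*sqrt(65)) ≈ 0.031 - 131.72*I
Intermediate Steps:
M(H) = -4 + sqrt(-4 + H) (M(H) = -4 + sqrt(H - 4) = -4 + sqrt(-4 + H))
D(Q, y) = 4 + Q - sqrt(-3 - Q) (D(Q, y) = Q - (-4 + sqrt(-4 + (1 - Q))) = Q - (-4 + sqrt(-3 - Q)) = Q + (4 - sqrt(-3 - Q)) = 4 + Q - sqrt(-3 - Q))
sqrt(-17415 + D(62, 16)) = sqrt(-17415 + (4 + 62 - sqrt(-3 - 1*62))) = sqrt(-17415 + (4 + 62 - sqrt(-3 - 62))) = sqrt(-17415 + (4 + 62 - sqrt(-65))) = sqrt(-17415 + (4 + 62 - I*sqrt(65))) = sqrt(-17415 + (66 - I*sqrt(65))) = sqrt(-17349 - I*sqrt(65))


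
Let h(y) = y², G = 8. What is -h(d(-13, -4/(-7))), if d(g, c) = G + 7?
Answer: -225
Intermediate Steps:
d(g, c) = 15 (d(g, c) = 8 + 7 = 15)
-h(d(-13, -4/(-7))) = -1*15² = -1*225 = -225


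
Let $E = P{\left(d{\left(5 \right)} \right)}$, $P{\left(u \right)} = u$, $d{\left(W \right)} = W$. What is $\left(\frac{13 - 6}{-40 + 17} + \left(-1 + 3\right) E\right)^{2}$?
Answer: $\frac{49729}{529} \approx 94.006$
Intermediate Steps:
$E = 5$
$\left(\frac{13 - 6}{-40 + 17} + \left(-1 + 3\right) E\right)^{2} = \left(\frac{13 - 6}{-40 + 17} + \left(-1 + 3\right) 5\right)^{2} = \left(\frac{7}{-23} + 2 \cdot 5\right)^{2} = \left(7 \left(- \frac{1}{23}\right) + 10\right)^{2} = \left(- \frac{7}{23} + 10\right)^{2} = \left(\frac{223}{23}\right)^{2} = \frac{49729}{529}$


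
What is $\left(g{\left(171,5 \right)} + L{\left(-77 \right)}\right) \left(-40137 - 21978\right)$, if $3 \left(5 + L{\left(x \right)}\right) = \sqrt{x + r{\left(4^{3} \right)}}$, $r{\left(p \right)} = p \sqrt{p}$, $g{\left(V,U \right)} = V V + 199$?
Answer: $-1828355025 - 20705 \sqrt{435} \approx -1.8288 \cdot 10^{9}$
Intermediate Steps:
$g{\left(V,U \right)} = 199 + V^{2}$ ($g{\left(V,U \right)} = V^{2} + 199 = 199 + V^{2}$)
$r{\left(p \right)} = p^{\frac{3}{2}}$
$L{\left(x \right)} = -5 + \frac{\sqrt{512 + x}}{3}$ ($L{\left(x \right)} = -5 + \frac{\sqrt{x + \left(4^{3}\right)^{\frac{3}{2}}}}{3} = -5 + \frac{\sqrt{x + 64^{\frac{3}{2}}}}{3} = -5 + \frac{\sqrt{x + 512}}{3} = -5 + \frac{\sqrt{512 + x}}{3}$)
$\left(g{\left(171,5 \right)} + L{\left(-77 \right)}\right) \left(-40137 - 21978\right) = \left(\left(199 + 171^{2}\right) - \left(5 - \frac{\sqrt{512 - 77}}{3}\right)\right) \left(-40137 - 21978\right) = \left(\left(199 + 29241\right) - \left(5 - \frac{\sqrt{435}}{3}\right)\right) \left(-62115\right) = \left(29440 - \left(5 - \frac{\sqrt{435}}{3}\right)\right) \left(-62115\right) = \left(29435 + \frac{\sqrt{435}}{3}\right) \left(-62115\right) = -1828355025 - 20705 \sqrt{435}$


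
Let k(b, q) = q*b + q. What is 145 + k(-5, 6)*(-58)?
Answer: 1537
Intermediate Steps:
k(b, q) = q + b*q (k(b, q) = b*q + q = q + b*q)
145 + k(-5, 6)*(-58) = 145 + (6*(1 - 5))*(-58) = 145 + (6*(-4))*(-58) = 145 - 24*(-58) = 145 + 1392 = 1537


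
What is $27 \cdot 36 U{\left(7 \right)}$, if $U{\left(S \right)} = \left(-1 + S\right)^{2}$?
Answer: $34992$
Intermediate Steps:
$27 \cdot 36 U{\left(7 \right)} = 27 \cdot 36 \left(-1 + 7\right)^{2} = 972 \cdot 6^{2} = 972 \cdot 36 = 34992$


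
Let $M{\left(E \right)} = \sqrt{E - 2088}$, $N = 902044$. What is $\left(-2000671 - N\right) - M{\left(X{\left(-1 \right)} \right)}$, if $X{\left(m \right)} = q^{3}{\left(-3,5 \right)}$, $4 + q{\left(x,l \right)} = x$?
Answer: $-2902715 - i \sqrt{2431} \approx -2.9027 \cdot 10^{6} - 49.305 i$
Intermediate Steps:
$q{\left(x,l \right)} = -4 + x$
$X{\left(m \right)} = -343$ ($X{\left(m \right)} = \left(-4 - 3\right)^{3} = \left(-7\right)^{3} = -343$)
$M{\left(E \right)} = \sqrt{-2088 + E}$
$\left(-2000671 - N\right) - M{\left(X{\left(-1 \right)} \right)} = \left(-2000671 - 902044\right) - \sqrt{-2088 - 343} = \left(-2000671 - 902044\right) - \sqrt{-2431} = -2902715 - i \sqrt{2431}$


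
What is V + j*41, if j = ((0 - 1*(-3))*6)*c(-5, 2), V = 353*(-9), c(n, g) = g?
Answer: -1701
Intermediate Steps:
V = -3177
j = 36 (j = ((0 - 1*(-3))*6)*2 = ((0 + 3)*6)*2 = (3*6)*2 = 18*2 = 36)
V + j*41 = -3177 + 36*41 = -3177 + 1476 = -1701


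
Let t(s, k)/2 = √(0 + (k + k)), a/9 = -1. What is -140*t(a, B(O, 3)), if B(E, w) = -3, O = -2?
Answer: -280*I*√6 ≈ -685.86*I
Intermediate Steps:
a = -9 (a = 9*(-1) = -9)
t(s, k) = 2*√2*√k (t(s, k) = 2*√(0 + (k + k)) = 2*√(0 + 2*k) = 2*√(2*k) = 2*(√2*√k) = 2*√2*√k)
-140*t(a, B(O, 3)) = -280*√2*√(-3) = -280*√2*I*√3 = -280*I*√6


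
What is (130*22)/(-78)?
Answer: -110/3 ≈ -36.667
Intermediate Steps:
(130*22)/(-78) = 2860*(-1/78) = -110/3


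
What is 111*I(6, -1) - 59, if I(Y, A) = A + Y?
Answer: 496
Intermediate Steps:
111*I(6, -1) - 59 = 111*(-1 + 6) - 59 = 111*5 - 59 = 555 - 59 = 496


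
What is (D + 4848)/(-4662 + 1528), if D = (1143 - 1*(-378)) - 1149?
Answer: -2610/1567 ≈ -1.6656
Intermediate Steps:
D = 372 (D = (1143 + 378) - 1149 = 1521 - 1149 = 372)
(D + 4848)/(-4662 + 1528) = (372 + 4848)/(-4662 + 1528) = 5220/(-3134) = 5220*(-1/3134) = -2610/1567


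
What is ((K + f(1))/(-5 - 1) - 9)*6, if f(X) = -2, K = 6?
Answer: -58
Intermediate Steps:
((K + f(1))/(-5 - 1) - 9)*6 = ((6 - 2)/(-5 - 1) - 9)*6 = (4/(-6) - 9)*6 = (4*(-⅙) - 9)*6 = (-⅔ - 9)*6 = -29/3*6 = -58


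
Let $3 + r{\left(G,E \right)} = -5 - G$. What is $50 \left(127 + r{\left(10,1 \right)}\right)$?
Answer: $5450$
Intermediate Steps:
$r{\left(G,E \right)} = -8 - G$ ($r{\left(G,E \right)} = -3 - \left(5 + G\right) = -8 - G$)
$50 \left(127 + r{\left(10,1 \right)}\right) = 50 \left(127 - 18\right) = 50 \cdot 109 = 5450$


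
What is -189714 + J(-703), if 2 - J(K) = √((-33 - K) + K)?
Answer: -189712 - I*√33 ≈ -1.8971e+5 - 5.7446*I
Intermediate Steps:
J(K) = 2 - I*√33 (J(K) = 2 - √((-33 - K) + K) = 2 - √(-33) = 2 - I*√33)
-189714 + J(-703) = -189714 + (2 - I*√33) = -189712 - I*√33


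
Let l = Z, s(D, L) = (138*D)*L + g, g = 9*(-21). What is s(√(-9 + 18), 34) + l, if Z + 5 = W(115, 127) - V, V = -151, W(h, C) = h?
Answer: 14148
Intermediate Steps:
g = -189
s(D, L) = -189 + 138*D*L (s(D, L) = (138*D)*L - 189 = 138*D*L - 189 = -189 + 138*D*L)
Z = 261 (Z = -5 + (115 - 1*(-151)) = -5 + (115 + 151) = -5 + 266 = 261)
l = 261
s(√(-9 + 18), 34) + l = (-189 + 138*√(-9 + 18)*34) + 261 = (-189 + 138*√9*34) + 261 = (-189 + 138*3*34) + 261 = (-189 + 14076) + 261 = 13887 + 261 = 14148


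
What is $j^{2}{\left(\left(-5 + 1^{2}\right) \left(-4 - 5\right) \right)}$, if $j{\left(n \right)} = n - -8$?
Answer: $1936$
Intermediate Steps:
$j{\left(n \right)} = 8 + n$ ($j{\left(n \right)} = n + 8 = 8 + n$)
$j^{2}{\left(\left(-5 + 1^{2}\right) \left(-4 - 5\right) \right)} = \left(8 + \left(-5 + 1^{2}\right) \left(-4 - 5\right)\right)^{2} = \left(8 + \left(-5 + 1\right) \left(-9\right)\right)^{2} = \left(8 - -36\right)^{2} = \left(8 + 36\right)^{2} = 44^{2} = 1936$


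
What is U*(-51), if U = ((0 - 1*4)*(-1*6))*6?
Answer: -7344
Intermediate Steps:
U = 144 (U = ((0 - 4)*(-6))*6 = -4*(-6)*6 = 24*6 = 144)
U*(-51) = 144*(-51) = -7344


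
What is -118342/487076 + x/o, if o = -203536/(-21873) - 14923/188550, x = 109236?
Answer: 36571034590697244203/3088898151196766 ≈ 11840.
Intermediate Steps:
o = 12683434007/1374718050 (o = -203536*(-1/21873) - 14923*1/188550 = 203536/21873 - 14923/188550 = 12683434007/1374718050 ≈ 9.2262)
-118342/487076 + x/o = -118342/487076 + 109236/(12683434007/1374718050) = -118342*1/487076 + 109236*(1374718050/12683434007) = -59171/243538 + 150168700909800/12683434007 = 36571034590697244203/3088898151196766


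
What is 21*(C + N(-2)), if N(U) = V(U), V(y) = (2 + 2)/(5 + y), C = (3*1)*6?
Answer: 406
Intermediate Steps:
C = 18 (C = 3*6 = 18)
V(y) = 4/(5 + y)
N(U) = 4/(5 + U)
21*(C + N(-2)) = 21*(18 + 4/(5 - 2)) = 21*(18 + 4/3) = 21*(58/3) = 406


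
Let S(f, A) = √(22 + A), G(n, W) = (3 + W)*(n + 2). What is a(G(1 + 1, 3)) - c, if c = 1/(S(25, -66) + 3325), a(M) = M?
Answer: 265332731/11055669 + 2*I*√11/11055669 ≈ 24.0 + 5.9999e-7*I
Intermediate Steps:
G(n, W) = (2 + n)*(3 + W) (G(n, W) = (3 + W)*(2 + n) = (2 + n)*(3 + W))
c = 1/(3325 + 2*I*√11) (c = 1/(√(22 - 66) + 3325) = 1/(√(-44) + 3325) = 1/(2*I*√11 + 3325) = 1/(3325 + 2*I*√11) ≈ 0.00030075 - 6.0e-7*I)
a(G(1 + 1, 3)) - c = (6 + 2*3 + 3*(1 + 1) + 3*(1 + 1)) - (3325/11055669 - 2*I*√11/11055669) = (6 + 6 + 3*2 + 3*2) + (-3325/11055669 + 2*I*√11/11055669) = (6 + 6 + 6 + 6) + (-3325/11055669 + 2*I*√11/11055669) = 24 + (-3325/11055669 + 2*I*√11/11055669) = 265332731/11055669 + 2*I*√11/11055669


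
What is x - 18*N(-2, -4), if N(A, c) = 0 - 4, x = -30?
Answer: 42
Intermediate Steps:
N(A, c) = -4
x - 18*N(-2, -4) = -30 - 18*(-4) = -30 + 72 = 42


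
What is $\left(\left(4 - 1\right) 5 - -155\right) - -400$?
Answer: $570$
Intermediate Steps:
$\left(\left(4 - 1\right) 5 - -155\right) - -400 = \left(3 \cdot 5 + 155\right) + 400 = \left(15 + 155\right) + 400 = 170 + 400 = 570$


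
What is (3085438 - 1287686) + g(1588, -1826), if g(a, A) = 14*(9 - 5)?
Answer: 1797808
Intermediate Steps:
g(a, A) = 56 (g(a, A) = 14*4 = 56)
(3085438 - 1287686) + g(1588, -1826) = (3085438 - 1287686) + 56 = 1797752 + 56 = 1797808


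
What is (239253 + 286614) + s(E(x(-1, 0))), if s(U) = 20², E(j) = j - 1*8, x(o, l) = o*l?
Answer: 526267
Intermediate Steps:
x(o, l) = l*o
E(j) = -8 + j (E(j) = j - 8 = -8 + j)
s(U) = 400
(239253 + 286614) + s(E(x(-1, 0))) = (239253 + 286614) + 400 = 525867 + 400 = 526267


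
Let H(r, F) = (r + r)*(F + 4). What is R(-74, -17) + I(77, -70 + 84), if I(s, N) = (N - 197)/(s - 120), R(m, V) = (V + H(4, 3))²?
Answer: 65586/43 ≈ 1525.3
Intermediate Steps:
H(r, F) = 2*r*(4 + F) (H(r, F) = (2*r)*(4 + F) = 2*r*(4 + F))
R(m, V) = (56 + V)² (R(m, V) = (V + 2*4*(4 + 3))² = (V + 2*4*7)² = (V + 56)² = (56 + V)²)
I(s, N) = (-197 + N)/(-120 + s)
R(-74, -17) + I(77, -70 + 84) = (56 - 17)² + (-197 + (-70 + 84))/(-120 + 77) = 39² + (-197 + 14)/(-43) = 1521 - 1/43*(-183) = 1521 + 183/43 = 65586/43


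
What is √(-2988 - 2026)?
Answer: I*√5014 ≈ 70.81*I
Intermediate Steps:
√(-2988 - 2026) = √(-5014) = I*√5014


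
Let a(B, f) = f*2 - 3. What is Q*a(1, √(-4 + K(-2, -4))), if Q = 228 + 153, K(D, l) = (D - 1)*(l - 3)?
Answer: -1143 + 762*√17 ≈ 1998.8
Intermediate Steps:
K(D, l) = (-1 + D)*(-3 + l)
a(B, f) = -3 + 2*f (a(B, f) = 2*f - 3 = -3 + 2*f)
Q = 381
Q*a(1, √(-4 + K(-2, -4))) = 381*(-3 + 2*√(-4 + (3 - 1*(-4) - 3*(-2) - 2*(-4)))) = 381*(-3 + 2*√(-4 + (3 + 4 + 6 + 8))) = 381*(-3 + 2*√(-4 + 21)) = 381*(-3 + 2*√17) = -1143 + 762*√17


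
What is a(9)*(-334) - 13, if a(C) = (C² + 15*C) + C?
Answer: -75163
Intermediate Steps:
a(C) = C² + 16*C
a(9)*(-334) - 13 = (9*(16 + 9))*(-334) - 13 = (9*25)*(-334) - 13 = 225*(-334) - 13 = -75150 - 13 = -75163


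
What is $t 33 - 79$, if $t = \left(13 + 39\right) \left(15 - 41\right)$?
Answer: $-44695$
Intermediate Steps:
$t = -1352$ ($t = 52 \left(15 - 41\right) = 52 \left(-26\right) = -1352$)
$t 33 - 79 = \left(-1352\right) 33 - 79 = -44616 - 79 = -44695$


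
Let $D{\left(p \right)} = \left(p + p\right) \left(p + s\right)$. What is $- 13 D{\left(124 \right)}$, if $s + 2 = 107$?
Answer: $-738296$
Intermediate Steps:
$s = 105$ ($s = -2 + 107 = 105$)
$D{\left(p \right)} = 2 p \left(105 + p\right)$ ($D{\left(p \right)} = \left(p + p\right) \left(p + 105\right) = 2 p \left(105 + p\right)$)
$- 13 D{\left(124 \right)} = - 13 \cdot 2 \cdot 124 \left(105 + 124\right) = - 13 \cdot 2 \cdot 124 \cdot 229 = \left(-13\right) 56792 = -738296$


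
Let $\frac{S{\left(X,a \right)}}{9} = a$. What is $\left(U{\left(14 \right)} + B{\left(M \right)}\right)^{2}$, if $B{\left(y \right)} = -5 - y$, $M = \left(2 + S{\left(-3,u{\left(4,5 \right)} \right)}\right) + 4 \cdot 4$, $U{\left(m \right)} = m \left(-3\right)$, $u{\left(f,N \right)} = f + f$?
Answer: $18769$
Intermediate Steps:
$u{\left(f,N \right)} = 2 f$
$S{\left(X,a \right)} = 9 a$
$U{\left(m \right)} = - 3 m$
$M = 90$ ($M = \left(2 + 9 \cdot 2 \cdot 4\right) + 4 \cdot 4 = \left(2 + 9 \cdot 8\right) + 16 = \left(2 + 72\right) + 16 = 74 + 16 = 90$)
$\left(U{\left(14 \right)} + B{\left(M \right)}\right)^{2} = \left(\left(-3\right) 14 - 95\right)^{2} = \left(-42 - 95\right)^{2} = \left(-137\right)^{2} = 18769$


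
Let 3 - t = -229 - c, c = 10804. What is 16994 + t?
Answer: 28030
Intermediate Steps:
t = 11036 (t = 3 - (-229 - 1*10804) = 3 - (-229 - 10804) = 3 - 1*(-11033) = 3 + 11033 = 11036)
16994 + t = 16994 + 11036 = 28030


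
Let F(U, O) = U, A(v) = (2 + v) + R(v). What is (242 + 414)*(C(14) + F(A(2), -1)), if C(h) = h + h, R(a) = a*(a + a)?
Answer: 26240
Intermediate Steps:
R(a) = 2*a**2 (R(a) = a*(2*a) = 2*a**2)
A(v) = 2 + v + 2*v**2 (A(v) = (2 + v) + 2*v**2 = 2 + v + 2*v**2)
C(h) = 2*h
(242 + 414)*(C(14) + F(A(2), -1)) = (242 + 414)*(2*14 + (2 + 2 + 2*2**2)) = 656*(28 + (2 + 2 + 2*4)) = 656*(28 + (2 + 2 + 8)) = 656*(28 + 12) = 656*40 = 26240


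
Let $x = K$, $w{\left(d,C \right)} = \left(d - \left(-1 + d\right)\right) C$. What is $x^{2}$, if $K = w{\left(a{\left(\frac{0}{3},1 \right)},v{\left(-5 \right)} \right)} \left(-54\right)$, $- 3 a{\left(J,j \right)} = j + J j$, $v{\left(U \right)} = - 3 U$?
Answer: $656100$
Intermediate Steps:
$a{\left(J,j \right)} = - \frac{j}{3} - \frac{J j}{3}$ ($a{\left(J,j \right)} = - \frac{j + J j}{3} = - \frac{j}{3} - \frac{J j}{3}$)
$w{\left(d,C \right)} = C$ ($w{\left(d,C \right)} = 1 C = C$)
$K = -810$ ($K = \left(-3\right) \left(-5\right) \left(-54\right) = 15 \left(-54\right) = -810$)
$x = -810$
$x^{2} = \left(-810\right)^{2} = 656100$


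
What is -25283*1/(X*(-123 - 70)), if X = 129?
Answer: 131/129 ≈ 1.0155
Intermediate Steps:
-25283*1/(X*(-123 - 70)) = -25283*1/(129*(-123 - 70)) = -25283/(129*(-193)) = -25283/(-24897) = -25283*(-1/24897) = 131/129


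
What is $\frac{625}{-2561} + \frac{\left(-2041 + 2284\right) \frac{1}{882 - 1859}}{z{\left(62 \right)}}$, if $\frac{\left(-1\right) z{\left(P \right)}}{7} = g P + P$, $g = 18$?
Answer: $- \frac{5034591427}{20632291862} \approx -0.24402$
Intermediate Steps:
$z{\left(P \right)} = - 133 P$ ($z{\left(P \right)} = - 7 \left(18 P + P\right) = - 7 \cdot 19 P = - 133 P$)
$\frac{625}{-2561} + \frac{\left(-2041 + 2284\right) \frac{1}{882 - 1859}}{z{\left(62 \right)}} = \frac{625}{-2561} + \frac{\left(-2041 + 2284\right) \frac{1}{882 - 1859}}{\left(-133\right) 62} = 625 \left(- \frac{1}{2561}\right) + \frac{243 \frac{1}{-977}}{-8246} = - \frac{625}{2561} + 243 \left(- \frac{1}{977}\right) \left(- \frac{1}{8246}\right) = - \frac{625}{2561} - - \frac{243}{8056342} = - \frac{625}{2561} + \frac{243}{8056342} = - \frac{5034591427}{20632291862}$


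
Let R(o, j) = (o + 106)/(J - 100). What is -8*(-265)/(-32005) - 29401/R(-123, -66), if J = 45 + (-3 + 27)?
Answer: -5834077039/108817 ≈ -53614.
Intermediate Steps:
J = 69 (J = 45 + 24 = 69)
R(o, j) = -106/31 - o/31 (R(o, j) = (o + 106)/(69 - 100) = (106 + o)/(-31) = (106 + o)*(-1/31) = -106/31 - o/31)
-8*(-265)/(-32005) - 29401/R(-123, -66) = -8*(-265)/(-32005) - 29401/(-106/31 - 1/31*(-123)) = 2120*(-1/32005) - 29401/(-106/31 + 123/31) = -424/6401 - 29401/17/31 = -424/6401 - 29401*31/17 = -424/6401 - 911431/17 = -5834077039/108817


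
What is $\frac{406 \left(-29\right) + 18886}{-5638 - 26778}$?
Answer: $- \frac{889}{4052} \approx -0.2194$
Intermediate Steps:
$\frac{406 \left(-29\right) + 18886}{-5638 - 26778} = \frac{-11774 + 18886}{-32416} = 7112 \left(- \frac{1}{32416}\right) = - \frac{889}{4052}$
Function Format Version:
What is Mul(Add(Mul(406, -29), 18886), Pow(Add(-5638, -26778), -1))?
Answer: Rational(-889, 4052) ≈ -0.21940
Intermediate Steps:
Mul(Add(Mul(406, -29), 18886), Pow(Add(-5638, -26778), -1)) = Mul(Add(-11774, 18886), Pow(-32416, -1)) = Mul(7112, Rational(-1, 32416)) = Rational(-889, 4052)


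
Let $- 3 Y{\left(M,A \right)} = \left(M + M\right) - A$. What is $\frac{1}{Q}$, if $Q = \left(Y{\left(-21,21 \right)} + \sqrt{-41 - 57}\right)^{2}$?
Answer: $\frac{1}{49 \left(3 + i \sqrt{2}\right)^{2}} \approx 0.0011806 - 0.0014311 i$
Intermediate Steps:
$Y{\left(M,A \right)} = - \frac{2 M}{3} + \frac{A}{3}$ ($Y{\left(M,A \right)} = - \frac{\left(M + M\right) - A}{3} = - \frac{2 M - A}{3} = - \frac{- A + 2 M}{3} = - \frac{2 M}{3} + \frac{A}{3}$)
$Q = \left(21 + 7 i \sqrt{2}\right)^{2}$ ($Q = \left(\left(\left(- \frac{2}{3}\right) \left(-21\right) + \frac{1}{3} \cdot 21\right) + \sqrt{-41 - 57}\right)^{2} = \left(\left(14 + 7\right) + \sqrt{-98}\right)^{2} = \left(21 + 7 i \sqrt{2}\right)^{2} \approx 343.0 + 415.78 i$)
$\frac{1}{Q} = \frac{1}{343 + 294 i \sqrt{2}}$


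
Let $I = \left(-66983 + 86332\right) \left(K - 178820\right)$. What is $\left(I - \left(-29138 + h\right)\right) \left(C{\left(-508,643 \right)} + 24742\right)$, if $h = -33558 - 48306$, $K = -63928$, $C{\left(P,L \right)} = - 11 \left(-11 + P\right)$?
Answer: $-143022867342550$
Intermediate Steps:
$C{\left(P,L \right)} = 121 - 11 P$
$h = -81864$
$I = -4696931052$ ($I = \left(-66983 + 86332\right) \left(-63928 - 178820\right) = 19349 \left(-242748\right) = -4696931052$)
$\left(I - \left(-29138 + h\right)\right) \left(C{\left(-508,643 \right)} + 24742\right) = \left(-4696931052 + \left(29138 - -81864\right)\right) \left(\left(121 - -5588\right) + 24742\right) = \left(-4696931052 + \left(29138 + 81864\right)\right) \left(\left(121 + 5588\right) + 24742\right) = \left(-4696931052 + 111002\right) \left(5709 + 24742\right) = \left(-4696820050\right) 30451 = -143022867342550$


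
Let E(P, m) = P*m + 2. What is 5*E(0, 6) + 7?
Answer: 17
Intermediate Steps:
E(P, m) = 2 + P*m
5*E(0, 6) + 7 = 5*(2 + 0*6) + 7 = 5*(2 + 0) + 7 = 5*2 + 7 = 10 + 7 = 17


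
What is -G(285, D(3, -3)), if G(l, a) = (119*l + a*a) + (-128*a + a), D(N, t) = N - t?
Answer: -33189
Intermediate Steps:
G(l, a) = a**2 - 127*a + 119*l (G(l, a) = (119*l + a**2) - 127*a = (a**2 + 119*l) - 127*a = a**2 - 127*a + 119*l)
-G(285, D(3, -3)) = -((3 - 1*(-3))**2 - 127*(3 - 1*(-3)) + 119*285) = -((3 + 3)**2 - 127*(3 + 3) + 33915) = -(6**2 - 127*6 + 33915) = -(36 - 762 + 33915) = -1*33189 = -33189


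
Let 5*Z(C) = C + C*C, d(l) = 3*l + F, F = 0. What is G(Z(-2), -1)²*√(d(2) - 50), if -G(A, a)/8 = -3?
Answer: 1152*I*√11 ≈ 3820.8*I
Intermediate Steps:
d(l) = 3*l (d(l) = 3*l + 0 = 3*l)
Z(C) = C/5 + C²/5 (Z(C) = (C + C*C)/5 = (C + C²)/5 = C/5 + C²/5)
G(A, a) = 24 (G(A, a) = -8*(-3) = 24)
G(Z(-2), -1)²*√(d(2) - 50) = 24²*√(3*2 - 50) = 576*√(6 - 50) = 576*√(-44) = 576*(2*I*√11) = 1152*I*√11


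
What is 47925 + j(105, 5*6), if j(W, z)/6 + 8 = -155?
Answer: 46947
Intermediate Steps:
j(W, z) = -978 (j(W, z) = -48 + 6*(-155) = -48 - 930 = -978)
47925 + j(105, 5*6) = 47925 - 978 = 46947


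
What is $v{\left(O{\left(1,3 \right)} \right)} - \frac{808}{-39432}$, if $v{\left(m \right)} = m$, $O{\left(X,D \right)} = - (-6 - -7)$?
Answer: $- \frac{4828}{4929} \approx -0.97951$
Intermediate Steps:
$O{\left(X,D \right)} = -1$ ($O{\left(X,D \right)} = - (-6 + 7) = \left(-1\right) 1 = -1$)
$v{\left(O{\left(1,3 \right)} \right)} - \frac{808}{-39432} = -1 - \frac{808}{-39432} = -1 - - \frac{101}{4929} = -1 + \frac{101}{4929} = - \frac{4828}{4929}$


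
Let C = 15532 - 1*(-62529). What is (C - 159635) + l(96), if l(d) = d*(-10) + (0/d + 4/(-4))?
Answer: -82535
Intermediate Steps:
C = 78061 (C = 15532 + 62529 = 78061)
l(d) = -1 - 10*d (l(d) = -10*d + (0 + 4*(-¼)) = -10*d + (0 - 1) = -10*d - 1 = -1 - 10*d)
(C - 159635) + l(96) = (78061 - 159635) + (-1 - 10*96) = -81574 + (-1 - 960) = -81574 - 961 = -82535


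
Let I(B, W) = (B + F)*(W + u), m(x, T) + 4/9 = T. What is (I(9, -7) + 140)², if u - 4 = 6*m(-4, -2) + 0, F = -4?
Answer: 24025/9 ≈ 2669.4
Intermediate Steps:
m(x, T) = -4/9 + T
u = -32/3 (u = 4 + (6*(-4/9 - 2) + 0) = 4 + (6*(-22/9) + 0) = 4 + (-44/3 + 0) = 4 - 44/3 = -32/3 ≈ -10.667)
I(B, W) = (-4 + B)*(-32/3 + W) (I(B, W) = (B - 4)*(W - 32/3) = (-4 + B)*(-32/3 + W))
(I(9, -7) + 140)² = ((128/3 - 4*(-7) - 32/3*9 + 9*(-7)) + 140)² = ((128/3 + 28 - 96 - 63) + 140)² = (-265/3 + 140)² = (155/3)² = 24025/9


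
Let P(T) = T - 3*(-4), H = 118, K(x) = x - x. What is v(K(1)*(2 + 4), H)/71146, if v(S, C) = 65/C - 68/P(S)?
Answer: -1811/25185684 ≈ -7.1906e-5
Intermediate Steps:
K(x) = 0
P(T) = 12 + T (P(T) = T + 12 = 12 + T)
v(S, C) = -68/(12 + S) + 65/C (v(S, C) = 65/C - 68/(12 + S) = -68/(12 + S) + 65/C)
v(K(1)*(2 + 4), H)/71146 = (-68/(12 + 0*(2 + 4)) + 65/118)/71146 = (-68/(12 + 0*6) + 65*(1/118))*(1/71146) = (-68/(12 + 0) + 65/118)*(1/71146) = (-68/12 + 65/118)*(1/71146) = (-68*1/12 + 65/118)*(1/71146) = (-17/3 + 65/118)*(1/71146) = -1811/354*1/71146 = -1811/25185684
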